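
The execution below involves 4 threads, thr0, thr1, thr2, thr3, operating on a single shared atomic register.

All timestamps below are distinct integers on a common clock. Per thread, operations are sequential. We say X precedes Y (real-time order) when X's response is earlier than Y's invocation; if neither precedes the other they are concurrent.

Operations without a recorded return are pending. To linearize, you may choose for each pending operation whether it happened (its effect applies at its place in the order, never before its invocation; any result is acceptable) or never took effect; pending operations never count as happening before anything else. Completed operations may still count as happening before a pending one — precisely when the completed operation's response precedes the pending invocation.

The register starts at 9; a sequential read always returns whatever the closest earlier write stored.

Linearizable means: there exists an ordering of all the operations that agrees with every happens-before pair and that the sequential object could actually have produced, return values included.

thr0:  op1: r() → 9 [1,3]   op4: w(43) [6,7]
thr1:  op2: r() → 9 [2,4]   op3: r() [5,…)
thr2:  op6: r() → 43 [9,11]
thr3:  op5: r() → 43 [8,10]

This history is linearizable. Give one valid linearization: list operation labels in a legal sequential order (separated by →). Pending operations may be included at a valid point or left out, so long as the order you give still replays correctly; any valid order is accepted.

op1 → op2 → op3 → op4 → op5 → op6

after step 1 (op1 r() → 9): value 9
after step 2 (op2 r() → 9): value 9
after step 3 (op3 r() (pending, included)): value 9
after step 4 (op4 w(43)): value 43
after step 5 (op5 r() → 43): value 43
after step 6 (op6 r() → 43): value 43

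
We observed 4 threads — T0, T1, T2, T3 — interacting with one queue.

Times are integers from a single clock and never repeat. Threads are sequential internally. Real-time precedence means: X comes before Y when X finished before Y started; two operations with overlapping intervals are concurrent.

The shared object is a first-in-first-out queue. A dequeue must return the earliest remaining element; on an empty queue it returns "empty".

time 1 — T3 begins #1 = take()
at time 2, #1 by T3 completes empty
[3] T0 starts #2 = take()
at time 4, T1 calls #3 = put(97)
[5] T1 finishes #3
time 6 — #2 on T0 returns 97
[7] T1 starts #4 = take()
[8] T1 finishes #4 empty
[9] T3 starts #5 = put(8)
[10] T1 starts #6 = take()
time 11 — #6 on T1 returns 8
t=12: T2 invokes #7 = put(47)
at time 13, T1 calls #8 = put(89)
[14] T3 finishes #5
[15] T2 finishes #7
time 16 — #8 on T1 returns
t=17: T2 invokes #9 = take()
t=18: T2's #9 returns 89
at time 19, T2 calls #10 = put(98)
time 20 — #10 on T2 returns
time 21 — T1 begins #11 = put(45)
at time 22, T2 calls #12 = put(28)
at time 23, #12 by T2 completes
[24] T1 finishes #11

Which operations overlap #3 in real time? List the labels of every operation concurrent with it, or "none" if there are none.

#2

#3 spans [4,5]; an op avoiding the whole window 4..5 is ordered, any other is concurrent
#1 [1,2]: before
#2 [3,6]: concurrent
#4 [7,8]: after
#5 [9,14]: after
#6 [10,11]: after
#7 [12,15]: after
#8 [13,16]: after
#9 [17,18]: after
#10 [19,20]: after
#11 [21,24]: after
#12 [22,23]: after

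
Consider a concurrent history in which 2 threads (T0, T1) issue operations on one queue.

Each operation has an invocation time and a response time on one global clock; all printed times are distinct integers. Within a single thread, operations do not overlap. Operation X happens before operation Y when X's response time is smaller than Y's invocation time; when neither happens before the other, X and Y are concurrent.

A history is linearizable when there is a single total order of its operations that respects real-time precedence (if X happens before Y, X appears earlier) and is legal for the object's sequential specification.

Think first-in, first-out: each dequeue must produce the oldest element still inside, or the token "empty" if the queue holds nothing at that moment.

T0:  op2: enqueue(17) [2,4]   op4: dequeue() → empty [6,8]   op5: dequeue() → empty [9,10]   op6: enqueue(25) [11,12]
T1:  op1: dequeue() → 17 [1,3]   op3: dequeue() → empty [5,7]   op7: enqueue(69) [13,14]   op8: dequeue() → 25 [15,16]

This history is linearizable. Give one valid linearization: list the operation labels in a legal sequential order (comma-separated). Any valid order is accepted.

step 1: op2 enqueue(17) — queue <17>
step 2: op1 dequeue() → 17 — queue <>
step 3: op3 dequeue() → empty — queue <>
step 4: op4 dequeue() → empty — queue <>
step 5: op5 dequeue() → empty — queue <>
step 6: op6 enqueue(25) — queue <25>
step 7: op7 enqueue(69) — queue <25,69>
step 8: op8 dequeue() → 25 — queue <69>

op2, op1, op3, op4, op5, op6, op7, op8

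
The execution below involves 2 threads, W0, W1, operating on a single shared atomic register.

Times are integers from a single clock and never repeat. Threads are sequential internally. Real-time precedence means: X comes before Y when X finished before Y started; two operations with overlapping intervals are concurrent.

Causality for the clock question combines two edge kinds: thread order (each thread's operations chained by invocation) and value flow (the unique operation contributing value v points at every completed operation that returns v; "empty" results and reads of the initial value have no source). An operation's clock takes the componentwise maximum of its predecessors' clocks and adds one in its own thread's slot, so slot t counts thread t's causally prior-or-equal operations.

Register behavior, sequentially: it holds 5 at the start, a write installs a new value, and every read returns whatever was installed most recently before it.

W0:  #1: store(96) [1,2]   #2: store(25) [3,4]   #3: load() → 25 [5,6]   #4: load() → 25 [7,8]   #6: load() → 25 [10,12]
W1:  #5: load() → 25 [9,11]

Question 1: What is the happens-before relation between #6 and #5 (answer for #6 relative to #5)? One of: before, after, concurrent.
Answer: concurrent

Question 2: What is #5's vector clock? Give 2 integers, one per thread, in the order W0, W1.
Answer: (2, 1)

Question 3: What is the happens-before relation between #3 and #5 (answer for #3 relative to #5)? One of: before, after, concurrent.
Answer: before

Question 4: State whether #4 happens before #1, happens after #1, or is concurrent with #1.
Answer: after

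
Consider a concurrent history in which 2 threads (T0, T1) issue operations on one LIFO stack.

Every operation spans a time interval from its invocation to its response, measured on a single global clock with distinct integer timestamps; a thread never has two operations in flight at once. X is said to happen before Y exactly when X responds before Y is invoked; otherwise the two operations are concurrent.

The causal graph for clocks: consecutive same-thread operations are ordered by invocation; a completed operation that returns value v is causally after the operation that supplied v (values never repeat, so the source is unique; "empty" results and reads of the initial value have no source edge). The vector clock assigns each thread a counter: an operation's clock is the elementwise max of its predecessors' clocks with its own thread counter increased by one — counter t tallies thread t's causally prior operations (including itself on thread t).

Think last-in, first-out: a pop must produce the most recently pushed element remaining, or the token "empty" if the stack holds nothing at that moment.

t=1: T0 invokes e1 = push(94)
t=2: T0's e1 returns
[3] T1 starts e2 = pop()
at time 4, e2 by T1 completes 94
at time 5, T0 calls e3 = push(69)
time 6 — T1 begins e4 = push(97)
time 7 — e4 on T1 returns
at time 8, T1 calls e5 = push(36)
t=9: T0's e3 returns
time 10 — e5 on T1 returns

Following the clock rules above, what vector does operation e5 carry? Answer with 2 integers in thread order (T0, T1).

e1 (invocation 1): nothing precedes it; T0's component alone gives (1, 0)
invoked at 3, e2 merges VC(e1)=(1, 0) and bumps T1's slot → (1, 1)
invoked at 5, e3 merges VC(e1)=(1, 0) and bumps T0's slot → (2, 0)
invoked at 6, e4 merges VC(e2)=(1, 1) and bumps T1's slot → (1, 2)
invoked at 8, e5 merges VC(e4)=(1, 2) and bumps T1's slot → (1, 3)
target: VC(e5) = (1, 3)

(1, 3)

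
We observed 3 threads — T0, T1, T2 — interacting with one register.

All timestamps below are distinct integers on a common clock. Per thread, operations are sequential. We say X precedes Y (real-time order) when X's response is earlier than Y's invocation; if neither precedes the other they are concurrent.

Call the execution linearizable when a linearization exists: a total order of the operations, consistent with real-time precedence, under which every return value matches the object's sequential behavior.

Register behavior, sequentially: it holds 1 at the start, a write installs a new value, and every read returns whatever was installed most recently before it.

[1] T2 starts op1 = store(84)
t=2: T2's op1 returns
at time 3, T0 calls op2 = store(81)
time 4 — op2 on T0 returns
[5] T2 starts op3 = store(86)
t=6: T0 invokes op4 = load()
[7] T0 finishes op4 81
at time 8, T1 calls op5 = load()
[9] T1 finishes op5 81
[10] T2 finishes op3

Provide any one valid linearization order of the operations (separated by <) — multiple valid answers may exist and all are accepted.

op1 < op2 < op4 < op5 < op3

step 1: op1 store(84) — value 84
step 2: op2 store(81) — value 81
step 3: op4 load() → 81 — value 81
step 4: op5 load() → 81 — value 81
step 5: op3 store(86) — value 86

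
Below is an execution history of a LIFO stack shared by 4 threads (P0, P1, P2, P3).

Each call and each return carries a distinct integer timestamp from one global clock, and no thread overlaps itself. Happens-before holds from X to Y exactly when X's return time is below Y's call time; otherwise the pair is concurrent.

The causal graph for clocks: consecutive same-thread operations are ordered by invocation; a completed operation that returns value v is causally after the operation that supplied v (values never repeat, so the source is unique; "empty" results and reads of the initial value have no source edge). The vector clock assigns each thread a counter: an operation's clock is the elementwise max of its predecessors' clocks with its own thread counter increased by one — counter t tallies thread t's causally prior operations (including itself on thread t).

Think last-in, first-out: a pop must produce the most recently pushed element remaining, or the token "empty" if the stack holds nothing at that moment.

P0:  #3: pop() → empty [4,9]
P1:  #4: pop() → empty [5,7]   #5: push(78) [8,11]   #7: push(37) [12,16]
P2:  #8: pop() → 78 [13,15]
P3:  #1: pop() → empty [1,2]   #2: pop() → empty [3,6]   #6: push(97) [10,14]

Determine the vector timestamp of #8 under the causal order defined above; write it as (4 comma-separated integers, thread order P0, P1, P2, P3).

#1, invoked 1, has no incoming edges; only P3's bump applies → (0, 0, 0, 1)
#4, invoked 5, has no incoming edges; only P1's bump applies → (0, 1, 0, 0)
#3, invoked 4, has no incoming edges; only P0's bump applies → (1, 0, 0, 0)
VC(#2, invoked at 3): max of VC(#1)=(0, 0, 0, 1), then +1 on thread P3 → (0, 0, 0, 2)
VC(#5, invoked at 8): max of VC(#4)=(0, 1, 0, 0), then +1 on thread P1 → (0, 2, 0, 0)
VC(#6, invoked at 10): max of VC(#2)=(0, 0, 0, 2), then +1 on thread P3 → (0, 0, 0, 3)
VC(#8, invoked at 13): max of VC(#5)=(0, 2, 0, 0), then +1 on thread P2 → (0, 2, 1, 0)
VC(#7, invoked at 12): max of VC(#5)=(0, 2, 0, 0), then +1 on thread P1 → (0, 3, 0, 0)
target: VC(#8) = (0, 2, 1, 0)

(0, 2, 1, 0)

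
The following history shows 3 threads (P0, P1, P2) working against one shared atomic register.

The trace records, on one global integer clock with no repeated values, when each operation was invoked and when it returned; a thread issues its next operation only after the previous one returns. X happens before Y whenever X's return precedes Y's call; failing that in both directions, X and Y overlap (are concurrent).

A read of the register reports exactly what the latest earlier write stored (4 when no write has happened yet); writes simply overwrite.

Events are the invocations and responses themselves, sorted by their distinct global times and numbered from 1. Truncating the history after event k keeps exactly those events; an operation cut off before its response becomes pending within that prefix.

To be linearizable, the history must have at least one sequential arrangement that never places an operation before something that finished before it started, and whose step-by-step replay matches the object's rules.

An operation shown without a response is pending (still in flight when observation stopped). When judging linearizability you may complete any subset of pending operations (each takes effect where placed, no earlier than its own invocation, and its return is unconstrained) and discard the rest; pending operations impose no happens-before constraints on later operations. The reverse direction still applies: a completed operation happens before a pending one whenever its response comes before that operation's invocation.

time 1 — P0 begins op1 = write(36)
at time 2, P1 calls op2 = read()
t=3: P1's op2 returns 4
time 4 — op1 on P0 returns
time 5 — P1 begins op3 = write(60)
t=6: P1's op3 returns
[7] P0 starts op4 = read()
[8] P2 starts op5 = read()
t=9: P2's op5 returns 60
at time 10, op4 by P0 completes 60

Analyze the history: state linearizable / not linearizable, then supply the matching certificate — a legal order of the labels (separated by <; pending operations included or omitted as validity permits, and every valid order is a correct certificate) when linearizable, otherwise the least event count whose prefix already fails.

step 1: op2 read() → 4 — value 4
step 2: op1 write(36) — value 36
step 3: op3 write(60) — value 60
step 4: op4 read() → 60 — value 60
step 5: op5 read() → 60 — value 60

linearizable — witness: op2 < op1 < op3 < op4 < op5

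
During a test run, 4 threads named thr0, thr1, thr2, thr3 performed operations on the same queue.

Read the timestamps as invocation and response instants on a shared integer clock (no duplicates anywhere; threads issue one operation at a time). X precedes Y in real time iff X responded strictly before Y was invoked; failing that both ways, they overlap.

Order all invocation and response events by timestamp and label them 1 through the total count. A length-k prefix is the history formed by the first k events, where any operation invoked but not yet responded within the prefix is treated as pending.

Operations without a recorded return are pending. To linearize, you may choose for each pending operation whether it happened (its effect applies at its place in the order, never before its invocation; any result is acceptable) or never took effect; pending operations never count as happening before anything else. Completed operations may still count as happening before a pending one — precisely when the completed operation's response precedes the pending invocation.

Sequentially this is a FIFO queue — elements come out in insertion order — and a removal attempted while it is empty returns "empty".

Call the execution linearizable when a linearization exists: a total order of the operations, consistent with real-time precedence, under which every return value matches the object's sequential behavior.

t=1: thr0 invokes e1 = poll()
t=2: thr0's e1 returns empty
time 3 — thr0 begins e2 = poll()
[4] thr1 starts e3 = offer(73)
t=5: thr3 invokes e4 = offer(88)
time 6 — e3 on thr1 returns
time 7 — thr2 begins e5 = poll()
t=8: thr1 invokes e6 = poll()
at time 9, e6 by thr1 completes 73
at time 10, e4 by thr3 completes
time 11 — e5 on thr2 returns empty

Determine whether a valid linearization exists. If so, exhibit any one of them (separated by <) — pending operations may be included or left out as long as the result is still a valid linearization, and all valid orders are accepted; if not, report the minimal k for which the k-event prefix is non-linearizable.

after step 1 (e1 poll() → empty): queue <>
after step 2 (e2 poll() (pending, included)): queue <>
after step 3 (e3 offer(73)): queue <73>
after step 4 (e6 poll() → 73): queue <>
after step 5 (e5 poll() → empty): queue <>
after step 6 (e4 offer(88)): queue <88>

linearizable — witness: e1 < e2 < e3 < e6 < e5 < e4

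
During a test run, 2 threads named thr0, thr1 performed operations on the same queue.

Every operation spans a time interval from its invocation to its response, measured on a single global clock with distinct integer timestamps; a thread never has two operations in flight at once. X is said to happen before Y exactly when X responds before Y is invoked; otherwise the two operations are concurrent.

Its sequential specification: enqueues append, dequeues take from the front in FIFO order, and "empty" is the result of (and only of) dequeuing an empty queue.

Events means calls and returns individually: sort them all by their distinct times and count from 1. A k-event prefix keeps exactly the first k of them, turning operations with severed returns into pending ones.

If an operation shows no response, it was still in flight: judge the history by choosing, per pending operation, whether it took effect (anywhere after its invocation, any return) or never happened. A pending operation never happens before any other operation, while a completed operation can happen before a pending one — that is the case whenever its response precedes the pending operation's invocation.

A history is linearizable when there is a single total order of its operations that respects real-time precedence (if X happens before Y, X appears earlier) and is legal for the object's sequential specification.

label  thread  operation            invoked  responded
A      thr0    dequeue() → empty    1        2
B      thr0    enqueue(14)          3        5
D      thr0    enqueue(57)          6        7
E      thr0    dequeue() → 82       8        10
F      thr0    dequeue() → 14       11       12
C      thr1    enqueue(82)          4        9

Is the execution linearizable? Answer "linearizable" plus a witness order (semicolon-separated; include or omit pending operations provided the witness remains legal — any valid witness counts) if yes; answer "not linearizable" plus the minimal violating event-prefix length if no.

linearizable — witness: A; C; B; D; E; F

after step 1 (A dequeue() → empty): queue <>
after step 2 (C enqueue(82)): queue <82>
after step 3 (B enqueue(14)): queue <82,14>
after step 4 (D enqueue(57)): queue <82,14,57>
after step 5 (E dequeue() → 82): queue <14,57>
after step 6 (F dequeue() → 14): queue <57>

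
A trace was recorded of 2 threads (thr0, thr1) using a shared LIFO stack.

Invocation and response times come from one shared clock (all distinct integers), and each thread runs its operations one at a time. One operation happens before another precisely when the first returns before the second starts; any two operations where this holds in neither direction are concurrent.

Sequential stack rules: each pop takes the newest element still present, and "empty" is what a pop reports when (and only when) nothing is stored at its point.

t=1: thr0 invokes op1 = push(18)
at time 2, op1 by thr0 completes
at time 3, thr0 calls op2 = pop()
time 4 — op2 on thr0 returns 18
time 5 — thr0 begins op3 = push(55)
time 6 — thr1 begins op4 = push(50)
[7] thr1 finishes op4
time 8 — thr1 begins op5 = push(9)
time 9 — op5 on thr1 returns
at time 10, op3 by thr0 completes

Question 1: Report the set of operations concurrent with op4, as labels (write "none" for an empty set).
op4 runs from 6 to 7; window-overlapping ops are concurrent
op1 [1,2]: before
op2 [3,4]: before
op3 [5,10]: concurrent
op5 [8,9]: after

op3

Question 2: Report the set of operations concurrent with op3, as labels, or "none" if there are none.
overlap test against op3 [5,10]: concurrent iff the interval meets 5..10
op1 [1,2]: before
op2 [3,4]: before
op4 [6,7]: concurrent
op5 [8,9]: concurrent

op4, op5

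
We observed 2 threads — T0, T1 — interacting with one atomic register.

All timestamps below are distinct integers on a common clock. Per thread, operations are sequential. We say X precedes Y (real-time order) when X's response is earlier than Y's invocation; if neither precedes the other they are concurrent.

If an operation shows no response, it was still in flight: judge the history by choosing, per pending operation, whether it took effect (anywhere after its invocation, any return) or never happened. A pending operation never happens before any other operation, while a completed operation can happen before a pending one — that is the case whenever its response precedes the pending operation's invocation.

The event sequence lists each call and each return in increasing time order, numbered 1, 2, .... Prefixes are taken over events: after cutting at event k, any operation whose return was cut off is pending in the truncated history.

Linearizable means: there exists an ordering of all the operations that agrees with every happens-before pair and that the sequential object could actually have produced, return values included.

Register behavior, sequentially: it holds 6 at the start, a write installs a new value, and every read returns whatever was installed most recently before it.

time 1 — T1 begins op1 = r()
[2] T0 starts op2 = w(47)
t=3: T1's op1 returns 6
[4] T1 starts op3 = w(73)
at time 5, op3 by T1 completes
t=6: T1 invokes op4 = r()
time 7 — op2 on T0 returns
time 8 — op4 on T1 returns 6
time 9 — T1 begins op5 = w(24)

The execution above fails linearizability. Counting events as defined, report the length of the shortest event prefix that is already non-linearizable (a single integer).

events 1..7 are linearizable, e.g. via op1, op2, op3:
step 1: op1 r() → 6 — value 6
step 2: op2 w(47) — value 47
step 3: op3 w(73) — value 73
at event 8 (op4's time-8 response) nothing linearizes any more
for example op1, op2, op3, op4 fails at step 4: op4 r() → 6 is not legal there
for example op1, op3, op2, op4 fails at step 4: op4 r() → 6 is not legal there

8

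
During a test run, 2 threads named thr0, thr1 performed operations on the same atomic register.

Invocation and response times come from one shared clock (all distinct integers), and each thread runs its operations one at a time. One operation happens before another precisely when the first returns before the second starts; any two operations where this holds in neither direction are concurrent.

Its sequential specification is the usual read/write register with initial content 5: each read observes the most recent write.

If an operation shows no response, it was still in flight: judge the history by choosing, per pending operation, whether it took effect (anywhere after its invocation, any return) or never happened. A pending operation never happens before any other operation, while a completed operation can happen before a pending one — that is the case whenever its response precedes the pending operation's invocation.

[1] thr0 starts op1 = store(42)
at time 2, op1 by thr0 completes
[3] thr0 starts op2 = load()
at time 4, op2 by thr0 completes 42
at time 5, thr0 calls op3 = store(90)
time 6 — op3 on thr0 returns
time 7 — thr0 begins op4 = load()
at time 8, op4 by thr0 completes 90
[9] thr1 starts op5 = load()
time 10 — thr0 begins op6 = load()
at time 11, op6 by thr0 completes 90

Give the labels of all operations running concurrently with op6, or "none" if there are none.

op6 spans [10,11]: anything still running between times 10 and 11 counts as concurrent
op1 [1,2]: before
op2 [3,4]: before
op3 [5,6]: before
op4 [7,8]: before
op5 [9,…): concurrent

op5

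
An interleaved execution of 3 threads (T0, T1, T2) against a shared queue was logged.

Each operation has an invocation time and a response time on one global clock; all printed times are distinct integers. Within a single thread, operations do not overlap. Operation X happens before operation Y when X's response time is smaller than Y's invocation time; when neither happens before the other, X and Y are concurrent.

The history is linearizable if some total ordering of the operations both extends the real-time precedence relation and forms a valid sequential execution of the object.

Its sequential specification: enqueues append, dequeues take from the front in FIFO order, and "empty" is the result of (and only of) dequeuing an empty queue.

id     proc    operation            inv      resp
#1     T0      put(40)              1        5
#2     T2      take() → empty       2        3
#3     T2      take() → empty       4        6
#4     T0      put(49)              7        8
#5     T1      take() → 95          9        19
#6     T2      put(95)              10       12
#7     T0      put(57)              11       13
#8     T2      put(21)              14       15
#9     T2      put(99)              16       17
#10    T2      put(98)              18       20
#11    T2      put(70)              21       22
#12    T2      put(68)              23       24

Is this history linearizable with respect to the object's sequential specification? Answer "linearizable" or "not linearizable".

not linearizable

the violation lands at event 19, #5's response at time 19: events 1..18 linearize, events 1..19 do not
no legal order exists: 30 real-time-consistent candidates over 9 completed queue operations, all rejected
including or dropping the 1 pending operation (#10) in any combination fails
one such order, #1, #2, #3, #4, #5, #6, #7, #8, #9 (pending dropped), breaks at step 2 where #2 take() → empty is illegal
one such order, #1, #2, #3, #4, #5, #7, #6, #8, #9 (pending dropped), breaks at step 2 where #2 take() → empty is illegal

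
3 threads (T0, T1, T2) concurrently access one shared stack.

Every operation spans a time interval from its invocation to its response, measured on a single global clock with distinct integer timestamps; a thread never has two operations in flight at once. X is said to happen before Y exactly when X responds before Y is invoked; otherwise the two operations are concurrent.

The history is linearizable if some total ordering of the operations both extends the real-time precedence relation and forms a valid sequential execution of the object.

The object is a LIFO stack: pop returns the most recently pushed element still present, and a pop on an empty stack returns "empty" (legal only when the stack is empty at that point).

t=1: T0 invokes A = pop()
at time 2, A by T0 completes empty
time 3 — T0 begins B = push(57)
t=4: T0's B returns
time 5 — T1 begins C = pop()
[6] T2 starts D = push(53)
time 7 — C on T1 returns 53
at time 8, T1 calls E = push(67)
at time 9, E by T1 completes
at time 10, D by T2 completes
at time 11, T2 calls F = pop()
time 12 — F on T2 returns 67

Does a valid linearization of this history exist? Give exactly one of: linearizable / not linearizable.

one valid linearization: A, B, D, C, E, F
step 1: A pop() → empty — stack <>
step 2: B push(57) — stack <57>
step 3: D push(53) — stack <57,53>
step 4: C pop() → 53 — stack <57>
step 5: E push(67) — stack <57,67>
step 6: F pop() → 67 — stack <57>

linearizable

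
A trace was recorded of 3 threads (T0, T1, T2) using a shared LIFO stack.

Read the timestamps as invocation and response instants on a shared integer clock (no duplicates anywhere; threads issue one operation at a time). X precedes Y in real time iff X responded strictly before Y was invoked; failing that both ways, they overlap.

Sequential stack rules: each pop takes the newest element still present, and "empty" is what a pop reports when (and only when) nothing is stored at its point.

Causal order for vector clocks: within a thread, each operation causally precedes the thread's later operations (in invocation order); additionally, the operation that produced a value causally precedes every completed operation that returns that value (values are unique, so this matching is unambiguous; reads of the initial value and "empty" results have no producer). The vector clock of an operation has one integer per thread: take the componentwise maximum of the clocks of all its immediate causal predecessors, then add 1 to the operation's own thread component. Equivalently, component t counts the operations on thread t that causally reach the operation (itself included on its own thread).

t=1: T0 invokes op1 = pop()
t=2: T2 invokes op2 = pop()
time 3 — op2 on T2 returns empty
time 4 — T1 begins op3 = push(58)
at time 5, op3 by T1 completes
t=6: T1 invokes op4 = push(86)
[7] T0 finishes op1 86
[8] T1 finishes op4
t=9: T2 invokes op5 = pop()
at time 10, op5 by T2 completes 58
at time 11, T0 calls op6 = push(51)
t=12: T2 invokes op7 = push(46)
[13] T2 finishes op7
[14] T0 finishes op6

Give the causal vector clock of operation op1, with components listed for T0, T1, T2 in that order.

(1, 2, 0)

VC(op2, invoked at 2): no causal predecessors; +1 on T2 → (0, 0, 1)
VC(op3, invoked at 4): no causal predecessors; +1 on T1 → (0, 1, 0)
invoked at 6, op4 merges VC(op3)=(0, 1, 0) and bumps T1's slot → (0, 2, 0)
invoked at 9, op5 merges VC(op2)=(0, 0, 1), VC(op3)=(0, 1, 0) and bumps T2's slot → (0, 1, 2)
invoked at 1, op1 merges VC(op4)=(0, 2, 0) and bumps T0's slot → (1, 2, 0)
invoked at 12, op7 merges VC(op5)=(0, 1, 2) and bumps T2's slot → (0, 1, 3)
invoked at 11, op6 merges VC(op1)=(1, 2, 0) and bumps T0's slot → (2, 2, 0)
target: VC(op1) = (1, 2, 0)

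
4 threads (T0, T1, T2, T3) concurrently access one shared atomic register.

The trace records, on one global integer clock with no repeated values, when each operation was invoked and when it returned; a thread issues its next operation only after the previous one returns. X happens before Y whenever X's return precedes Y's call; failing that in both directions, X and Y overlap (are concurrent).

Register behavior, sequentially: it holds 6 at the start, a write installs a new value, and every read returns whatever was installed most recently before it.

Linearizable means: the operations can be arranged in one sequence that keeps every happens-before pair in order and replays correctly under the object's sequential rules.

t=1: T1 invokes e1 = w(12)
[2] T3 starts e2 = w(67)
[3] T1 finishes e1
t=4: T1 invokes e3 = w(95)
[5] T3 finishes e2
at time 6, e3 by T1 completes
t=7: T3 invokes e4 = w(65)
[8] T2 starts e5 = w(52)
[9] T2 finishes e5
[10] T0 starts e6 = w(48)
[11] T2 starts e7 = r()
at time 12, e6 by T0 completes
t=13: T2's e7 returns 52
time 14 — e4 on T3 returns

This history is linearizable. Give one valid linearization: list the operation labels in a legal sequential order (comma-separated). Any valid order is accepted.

e1, e2, e3, e4, e5, e7, e6

step 1: e1 w(12) — value 12
step 2: e2 w(67) — value 67
step 3: e3 w(95) — value 95
step 4: e4 w(65) — value 65
step 5: e5 w(52) — value 52
step 6: e7 r() → 52 — value 52
step 7: e6 w(48) — value 48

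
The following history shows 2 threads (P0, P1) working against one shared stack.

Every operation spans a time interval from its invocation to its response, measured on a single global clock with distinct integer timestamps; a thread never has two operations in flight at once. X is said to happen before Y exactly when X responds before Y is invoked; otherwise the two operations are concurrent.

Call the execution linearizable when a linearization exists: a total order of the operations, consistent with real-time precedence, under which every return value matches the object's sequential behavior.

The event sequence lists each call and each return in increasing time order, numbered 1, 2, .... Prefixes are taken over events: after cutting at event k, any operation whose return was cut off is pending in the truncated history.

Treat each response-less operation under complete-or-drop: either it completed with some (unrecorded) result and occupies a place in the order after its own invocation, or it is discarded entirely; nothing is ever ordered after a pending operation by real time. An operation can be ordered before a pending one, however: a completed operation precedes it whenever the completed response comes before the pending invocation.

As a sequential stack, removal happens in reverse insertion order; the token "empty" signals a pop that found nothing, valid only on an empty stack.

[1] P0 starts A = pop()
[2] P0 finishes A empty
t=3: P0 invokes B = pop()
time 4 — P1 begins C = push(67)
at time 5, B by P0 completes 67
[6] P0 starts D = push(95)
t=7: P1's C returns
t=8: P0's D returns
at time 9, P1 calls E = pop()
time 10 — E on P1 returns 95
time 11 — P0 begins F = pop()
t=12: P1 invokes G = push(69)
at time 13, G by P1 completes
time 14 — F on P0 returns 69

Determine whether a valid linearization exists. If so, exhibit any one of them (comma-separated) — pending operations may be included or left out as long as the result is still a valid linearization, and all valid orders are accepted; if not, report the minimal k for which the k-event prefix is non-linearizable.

1. A pop() → empty, leaving stack <>
2. C push(67), leaving stack <67>
3. B pop() → 67, leaving stack <>
4. D push(95), leaving stack <95>
5. E pop() → 95, leaving stack <>
6. G push(69), leaving stack <69>
7. F pop() → 69, leaving stack <>

linearizable — witness: A, C, B, D, E, G, F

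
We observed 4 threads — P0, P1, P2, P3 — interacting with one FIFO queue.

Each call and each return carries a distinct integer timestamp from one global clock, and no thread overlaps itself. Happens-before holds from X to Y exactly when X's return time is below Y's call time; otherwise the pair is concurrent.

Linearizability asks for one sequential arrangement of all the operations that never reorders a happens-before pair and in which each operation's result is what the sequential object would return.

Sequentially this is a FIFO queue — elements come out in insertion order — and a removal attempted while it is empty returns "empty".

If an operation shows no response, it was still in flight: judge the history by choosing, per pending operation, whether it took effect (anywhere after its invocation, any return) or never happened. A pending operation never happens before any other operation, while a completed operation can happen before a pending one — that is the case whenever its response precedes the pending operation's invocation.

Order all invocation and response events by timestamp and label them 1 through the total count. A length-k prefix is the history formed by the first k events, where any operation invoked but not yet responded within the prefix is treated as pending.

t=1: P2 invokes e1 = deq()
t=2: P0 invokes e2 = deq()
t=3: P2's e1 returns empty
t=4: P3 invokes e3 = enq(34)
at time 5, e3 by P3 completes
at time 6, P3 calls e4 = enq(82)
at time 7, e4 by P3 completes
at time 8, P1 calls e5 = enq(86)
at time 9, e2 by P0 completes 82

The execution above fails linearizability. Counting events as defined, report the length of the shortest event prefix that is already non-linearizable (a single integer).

one valid order for events 1..8 is e1, e2, e3, e4:
after step 1 (e1 deq() → empty): queue <>
after step 2 (e2 deq() (pending, included)): queue <>
after step 3 (e3 enq(34)): queue <34>
after step 4 (e4 enq(82)): queue <34,82>
once event 9 joins (e2's response, time 9), exhaustive search finds no witness
no completion choice of the 1 pending operation (e5) rescues it — every subset was tried
e.g. e1, e2, e3, e4 (pending dropped): illegal at step 2, since e2 deq() → 82 cannot apply there
e.g. e1, e3, e2, e4 (pending dropped): illegal at step 3, since e2 deq() → 82 cannot apply there

9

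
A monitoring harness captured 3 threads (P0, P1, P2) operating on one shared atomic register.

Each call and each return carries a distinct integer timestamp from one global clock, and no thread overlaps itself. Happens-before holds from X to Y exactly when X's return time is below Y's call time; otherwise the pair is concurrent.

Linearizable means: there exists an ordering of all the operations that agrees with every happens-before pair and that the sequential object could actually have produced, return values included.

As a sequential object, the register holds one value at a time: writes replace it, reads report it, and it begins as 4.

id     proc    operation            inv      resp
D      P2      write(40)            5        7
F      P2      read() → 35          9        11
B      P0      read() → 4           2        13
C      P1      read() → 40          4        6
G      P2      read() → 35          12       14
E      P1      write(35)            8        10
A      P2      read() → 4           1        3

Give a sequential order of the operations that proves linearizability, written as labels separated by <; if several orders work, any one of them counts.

A < B < D < C < E < F < G

step 1: A read() → 4 — value 4
step 2: B read() → 4 — value 4
step 3: D write(40) — value 40
step 4: C read() → 40 — value 40
step 5: E write(35) — value 35
step 6: F read() → 35 — value 35
step 7: G read() → 35 — value 35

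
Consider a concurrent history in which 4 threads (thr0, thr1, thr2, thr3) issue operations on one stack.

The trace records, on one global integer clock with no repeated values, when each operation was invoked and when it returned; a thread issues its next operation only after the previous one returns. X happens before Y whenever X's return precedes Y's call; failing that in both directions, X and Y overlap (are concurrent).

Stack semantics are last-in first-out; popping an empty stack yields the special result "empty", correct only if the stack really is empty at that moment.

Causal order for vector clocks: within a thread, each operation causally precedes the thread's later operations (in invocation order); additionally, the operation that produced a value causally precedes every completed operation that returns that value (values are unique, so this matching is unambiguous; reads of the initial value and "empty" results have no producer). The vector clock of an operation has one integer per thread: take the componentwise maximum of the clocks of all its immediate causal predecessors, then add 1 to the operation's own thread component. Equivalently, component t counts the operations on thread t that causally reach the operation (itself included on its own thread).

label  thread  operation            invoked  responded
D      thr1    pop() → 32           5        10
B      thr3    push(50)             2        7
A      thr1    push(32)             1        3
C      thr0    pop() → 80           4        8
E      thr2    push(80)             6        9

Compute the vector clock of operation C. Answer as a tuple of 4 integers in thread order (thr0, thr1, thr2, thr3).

(1, 0, 1, 0)

B, invoked 2, has no incoming edges; only thr3's bump applies → (0, 0, 0, 1)
E, invoked 6, has no incoming edges; only thr2's bump applies → (0, 0, 1, 0)
A, invoked 1, has no incoming edges; only thr1's bump applies → (0, 1, 0, 0)
from VC(A)=(0, 1, 0, 0), D (invoked 5) maxes components and bumps thr1 → (0, 2, 0, 0)
from VC(E)=(0, 0, 1, 0), C (invoked 4) maxes components and bumps thr0 → (1, 0, 1, 0)
target: VC(C) = (1, 0, 1, 0)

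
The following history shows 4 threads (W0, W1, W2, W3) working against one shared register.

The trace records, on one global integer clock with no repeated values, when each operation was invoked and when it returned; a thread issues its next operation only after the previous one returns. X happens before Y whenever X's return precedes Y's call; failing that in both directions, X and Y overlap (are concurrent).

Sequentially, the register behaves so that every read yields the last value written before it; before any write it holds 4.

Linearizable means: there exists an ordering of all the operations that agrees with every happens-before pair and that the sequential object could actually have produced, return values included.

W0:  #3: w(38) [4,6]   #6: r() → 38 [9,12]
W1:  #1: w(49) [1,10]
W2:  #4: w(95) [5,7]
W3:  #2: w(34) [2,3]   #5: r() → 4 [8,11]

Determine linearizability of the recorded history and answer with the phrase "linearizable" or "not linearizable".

not linearizable

already the first 11 events (up to #5's response at time 11) admit no linearization; the first 10 still do
real-time-consistent orders of the 5 completed operations: 10 — all fail the register replay
including or dropping the 1 pending operation (#6) in any combination fails
take #1, #2, #3, #4, #5 (pending dropped): step 5 already fails, because #5 r() → 4 cannot occur there
take #1, #2, #4, #3, #5 (pending dropped): step 5 already fails, because #5 r() → 4 cannot occur there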